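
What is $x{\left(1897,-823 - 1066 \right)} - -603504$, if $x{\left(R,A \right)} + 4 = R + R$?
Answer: $607294$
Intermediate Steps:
$x{\left(R,A \right)} = -4 + 2 R$ ($x{\left(R,A \right)} = -4 + \left(R + R\right) = -4 + 2 R$)
$x{\left(1897,-823 - 1066 \right)} - -603504 = \left(-4 + 2 \cdot 1897\right) - -603504 = \left(-4 + 3794\right) + 603504 = 3790 + 603504 = 607294$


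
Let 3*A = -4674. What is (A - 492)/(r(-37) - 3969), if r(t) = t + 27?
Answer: 2050/3979 ≈ 0.51520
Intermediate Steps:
A = -1558 (A = (⅓)*(-4674) = -1558)
r(t) = 27 + t
(A - 492)/(r(-37) - 3969) = (-1558 - 492)/((27 - 37) - 3969) = -2050/(-10 - 3969) = -2050/(-3979) = -2050*(-1/3979) = 2050/3979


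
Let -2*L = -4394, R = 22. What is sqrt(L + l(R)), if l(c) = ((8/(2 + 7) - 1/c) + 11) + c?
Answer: sqrt(9717554)/66 ≈ 47.232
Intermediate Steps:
L = 2197 (L = -1/2*(-4394) = 2197)
l(c) = 107/9 + c - 1/c (l(c) = ((8/9 - 1/c) + 11) + c = (107/9 - 1/c) + c = 107/9 + c - 1/c)
sqrt(L + l(R)) = sqrt(2197 + (107/9 + 22 - 1/22)) = sqrt(2197 + 6701/198) = sqrt(441707/198) = sqrt(9717554)/66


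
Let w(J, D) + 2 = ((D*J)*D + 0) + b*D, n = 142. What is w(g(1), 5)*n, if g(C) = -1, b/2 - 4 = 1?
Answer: 3266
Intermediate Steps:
b = 10 (b = 8 + 2*1 = 8 + 2 = 10)
w(J, D) = -2 + 10*D + J*D² (w(J, D) = -2 + (((D*J)*D + 0) + 10*D) = -2 + ((J*D² + 0) + 10*D) = -2 + (J*D² + 10*D) = -2 + (10*D + J*D²) = -2 + 10*D + J*D²)
w(g(1), 5)*n = (-2 + 10*5 - 1*5²)*142 = (-2 + 50 - 1*25)*142 = (-2 + 50 - 25)*142 = 23*142 = 3266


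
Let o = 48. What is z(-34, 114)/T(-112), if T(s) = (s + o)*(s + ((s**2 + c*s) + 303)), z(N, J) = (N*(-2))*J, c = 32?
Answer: -969/73208 ≈ -0.013236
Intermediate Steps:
z(N, J) = -2*J*N (z(N, J) = (-2*N)*J = -2*J*N)
T(s) = (48 + s)*(303 + s**2 + 33*s) (T(s) = (s + 48)*(s + ((s**2 + 32*s) + 303)) = (48 + s)*(s + (303 + s**2 + 32*s)) = (48 + s)*(303 + s**2 + 33*s))
z(-34, 114)/T(-112) = (-2*114*(-34))/(14544 + (-112)**3 + 81*(-112)**2 + 1887*(-112)) = 7752/(14544 - 1404928 + 81*12544 - 211344) = 7752/(14544 - 1404928 + 1016064 - 211344) = 7752/(-585664) = 7752*(-1/585664) = -969/73208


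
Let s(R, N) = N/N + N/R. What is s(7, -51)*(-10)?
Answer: 440/7 ≈ 62.857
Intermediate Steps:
s(R, N) = 1 + N/R
s(7, -51)*(-10) = ((-51 + 7)/7)*(-10) = ((⅐)*(-44))*(-10) = -44/7*(-10) = 440/7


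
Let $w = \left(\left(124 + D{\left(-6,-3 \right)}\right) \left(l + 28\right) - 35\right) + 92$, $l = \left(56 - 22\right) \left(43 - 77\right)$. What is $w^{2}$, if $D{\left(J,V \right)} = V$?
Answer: $18613417761$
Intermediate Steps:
$l = -1156$ ($l = 34 \left(-34\right) = -1156$)
$w = -136431$ ($w = \left(\left(124 - 3\right) \left(-1156 + 28\right) - 35\right) + 92 = \left(121 \left(-1128\right) - 35\right) + 92 = \left(-136488 - 35\right) + 92 = -136523 + 92 = -136431$)
$w^{2} = \left(-136431\right)^{2} = 18613417761$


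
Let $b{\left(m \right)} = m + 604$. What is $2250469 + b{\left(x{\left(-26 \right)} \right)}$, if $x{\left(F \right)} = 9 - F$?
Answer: $2251108$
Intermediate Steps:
$b{\left(m \right)} = 604 + m$
$2250469 + b{\left(x{\left(-26 \right)} \right)} = 2250469 + \left(604 + \left(9 - -26\right)\right) = 2250469 + \left(604 + \left(9 + 26\right)\right) = 2250469 + \left(604 + 35\right) = 2250469 + 639 = 2251108$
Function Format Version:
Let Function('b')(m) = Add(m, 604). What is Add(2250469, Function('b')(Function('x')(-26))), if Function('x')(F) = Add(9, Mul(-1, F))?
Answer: 2251108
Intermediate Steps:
Function('b')(m) = Add(604, m)
Add(2250469, Function('b')(Function('x')(-26))) = Add(2250469, Add(604, Add(9, Mul(-1, -26)))) = Add(2250469, Add(604, Add(9, 26))) = Add(2250469, Add(604, 35)) = Add(2250469, 639) = 2251108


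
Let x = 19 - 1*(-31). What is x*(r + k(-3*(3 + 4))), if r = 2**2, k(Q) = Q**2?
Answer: 22250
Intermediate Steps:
r = 4
x = 50 (x = 19 + 31 = 50)
x*(r + k(-3*(3 + 4))) = 50*(4 + (-3*(3 + 4))**2) = 50*(4 + (-3*7)**2) = 50*(4 + (-21)**2) = 50*(4 + 441) = 50*445 = 22250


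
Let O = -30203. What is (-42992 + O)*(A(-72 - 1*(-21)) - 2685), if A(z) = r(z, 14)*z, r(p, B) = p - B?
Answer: -46112850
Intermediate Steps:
A(z) = z*(-14 + z) (A(z) = (z - 1*14)*z = (z - 14)*z = (-14 + z)*z = z*(-14 + z))
(-42992 + O)*(A(-72 - 1*(-21)) - 2685) = (-42992 - 30203)*((-72 - 1*(-21))*(-14 + (-72 - 1*(-21))) - 2685) = -73195*((-72 + 21)*(-14 + (-72 + 21)) - 2685) = -73195*(-51*(-14 - 51) - 2685) = -73195*(-51*(-65) - 2685) = -73195*(3315 - 2685) = -73195*630 = -46112850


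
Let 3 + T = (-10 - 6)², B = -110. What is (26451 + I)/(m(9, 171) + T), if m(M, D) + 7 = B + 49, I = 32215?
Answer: 58666/185 ≈ 317.11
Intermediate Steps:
m(M, D) = -68 (m(M, D) = -7 + (-110 + 49) = -7 - 61 = -68)
T = 253 (T = -3 + (-10 - 6)² = -3 + (-16)² = -3 + 256 = 253)
(26451 + I)/(m(9, 171) + T) = (26451 + 32215)/(-68 + 253) = 58666/185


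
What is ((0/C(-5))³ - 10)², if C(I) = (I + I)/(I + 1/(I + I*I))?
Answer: 100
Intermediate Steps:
C(I) = 2*I/(I + 1/(I + I²)) (C(I) = (2*I)/(I + 1/(I + I²)) = 2*I/(I + 1/(I + I²)))
((0/C(-5))³ - 10)² = ((0/((2*(-5)²*(1 - 5)/(1 + (-5)² + (-5)³))))³ - 10)² = ((0/((2*25*(-4)/(1 + 25 - 125))))³ - 10)² = ((0/((2*25*(-4)/(-99))))³ - 10)² = ((0/((2*25*(-1/99)*(-4))))³ - 10)² = ((0/(200/99))³ - 10)² = ((0*(99/200))³ - 10)² = (0³ - 10)² = (0 - 10)² = (-10)² = 100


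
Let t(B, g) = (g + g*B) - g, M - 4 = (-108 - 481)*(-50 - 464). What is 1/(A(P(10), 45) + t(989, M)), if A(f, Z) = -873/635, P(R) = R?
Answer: 635/190131540377 ≈ 3.3398e-9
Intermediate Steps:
A(f, Z) = -873/635 (A(f, Z) = -873*1/635 = -873/635)
M = 302750 (M = 4 + (-108 - 481)*(-50 - 464) = 4 - 589*(-514) = 4 + 302746 = 302750)
t(B, g) = B*g (t(B, g) = (g + B*g) - g = B*g)
1/(A(P(10), 45) + t(989, M)) = 1/(-873/635 + 989*302750) = 1/(-873/635 + 299419750) = 1/(190131540377/635) = 635/190131540377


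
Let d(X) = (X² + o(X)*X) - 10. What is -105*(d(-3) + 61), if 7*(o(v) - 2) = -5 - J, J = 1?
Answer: -5940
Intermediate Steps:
o(v) = 8/7 (o(v) = 2 + (-5 - 1*1)/7 = 2 + (-5 - 1)/7 = 2 + (⅐)*(-6) = 2 - 6/7 = 8/7)
d(X) = -10 + X² + 8*X/7 (d(X) = (X² + 8*X/7) - 10 = -10 + X² + 8*X/7)
-105*(d(-3) + 61) = -105*((-10 + (-3)² + (8/7)*(-3)) + 61) = -105*((-10 + 9 - 24/7) + 61) = -105*(-31/7 + 61) = -105*396/7 = -5940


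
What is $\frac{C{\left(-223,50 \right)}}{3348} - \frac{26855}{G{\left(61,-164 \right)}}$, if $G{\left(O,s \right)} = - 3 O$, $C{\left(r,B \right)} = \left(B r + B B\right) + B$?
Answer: $\frac{7361395}{51057} \approx 144.18$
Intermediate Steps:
$C{\left(r,B \right)} = B + B^{2} + B r$ ($C{\left(r,B \right)} = \left(B r + B^{2}\right) + B = \left(B^{2} + B r\right) + B = B + B^{2} + B r$)
$\frac{C{\left(-223,50 \right)}}{3348} - \frac{26855}{G{\left(61,-164 \right)}} = \frac{50 \left(1 + 50 - 223\right)}{3348} - \frac{26855}{\left(-3\right) 61} = 50 \left(-172\right) \frac{1}{3348} - \frac{26855}{-183} = \left(-8600\right) \frac{1}{3348} - - \frac{26855}{183} = - \frac{2150}{837} + \frac{26855}{183} = \frac{7361395}{51057}$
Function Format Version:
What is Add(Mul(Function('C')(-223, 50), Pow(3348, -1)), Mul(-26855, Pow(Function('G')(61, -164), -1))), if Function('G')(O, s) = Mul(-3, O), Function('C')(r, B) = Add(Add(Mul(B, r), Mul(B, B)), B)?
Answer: Rational(7361395, 51057) ≈ 144.18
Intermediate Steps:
Function('C')(r, B) = Add(B, Pow(B, 2), Mul(B, r)) (Function('C')(r, B) = Add(Add(Mul(B, r), Pow(B, 2)), B) = Add(Add(Pow(B, 2), Mul(B, r)), B) = Add(B, Pow(B, 2), Mul(B, r)))
Add(Mul(Function('C')(-223, 50), Pow(3348, -1)), Mul(-26855, Pow(Function('G')(61, -164), -1))) = Add(Mul(Mul(50, Add(1, 50, -223)), Pow(3348, -1)), Mul(-26855, Pow(Mul(-3, 61), -1))) = Add(Mul(Mul(50, -172), Rational(1, 3348)), Mul(-26855, Pow(-183, -1))) = Add(Mul(-8600, Rational(1, 3348)), Mul(-26855, Rational(-1, 183))) = Add(Rational(-2150, 837), Rational(26855, 183)) = Rational(7361395, 51057)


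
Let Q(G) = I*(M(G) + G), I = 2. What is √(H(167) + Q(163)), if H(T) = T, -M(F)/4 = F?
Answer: I*√811 ≈ 28.478*I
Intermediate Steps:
M(F) = -4*F
Q(G) = -6*G (Q(G) = 2*(-4*G + G) = 2*(-3*G) = -6*G)
√(H(167) + Q(163)) = √(167 - 6*163) = √(167 - 978) = √(-811) = I*√811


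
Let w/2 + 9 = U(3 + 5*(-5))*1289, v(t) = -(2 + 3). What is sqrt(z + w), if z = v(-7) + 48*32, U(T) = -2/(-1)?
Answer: 3*sqrt(741) ≈ 81.664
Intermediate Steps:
v(t) = -5 (v(t) = -1*5 = -5)
U(T) = 2 (U(T) = -2*(-1) = 2)
w = 5138 (w = -18 + 2*(2*1289) = -18 + 2*2578 = -18 + 5156 = 5138)
z = 1531 (z = -5 + 48*32 = -5 + 1536 = 1531)
sqrt(z + w) = sqrt(1531 + 5138) = sqrt(6669) = 3*sqrt(741)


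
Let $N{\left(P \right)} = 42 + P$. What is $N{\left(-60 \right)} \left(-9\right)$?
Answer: $162$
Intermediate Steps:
$N{\left(-60 \right)} \left(-9\right) = \left(42 - 60\right) \left(-9\right) = \left(-18\right) \left(-9\right) = 162$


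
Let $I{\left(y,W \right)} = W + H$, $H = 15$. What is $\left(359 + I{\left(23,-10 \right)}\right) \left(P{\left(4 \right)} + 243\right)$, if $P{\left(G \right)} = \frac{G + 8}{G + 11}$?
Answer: $\frac{443716}{5} \approx 88743.0$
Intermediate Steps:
$I{\left(y,W \right)} = 15 + W$ ($I{\left(y,W \right)} = W + 15 = 15 + W$)
$P{\left(G \right)} = \frac{8 + G}{11 + G}$
$\left(359 + I{\left(23,-10 \right)}\right) \left(P{\left(4 \right)} + 243\right) = \left(359 + \left(15 - 10\right)\right) \left(\frac{8 + 4}{11 + 4} + 243\right) = \left(359 + 5\right) \left(\frac{1}{15} \cdot 12 + 243\right) = 364 \left(\frac{1}{15} \cdot 12 + 243\right) = 364 \left(\frac{4}{5} + 243\right) = 364 \cdot \frac{1219}{5} = \frac{443716}{5}$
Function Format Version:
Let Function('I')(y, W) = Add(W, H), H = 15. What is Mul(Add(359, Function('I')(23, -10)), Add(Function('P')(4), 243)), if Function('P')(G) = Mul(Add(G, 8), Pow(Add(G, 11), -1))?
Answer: Rational(443716, 5) ≈ 88743.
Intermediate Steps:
Function('I')(y, W) = Add(15, W) (Function('I')(y, W) = Add(W, 15) = Add(15, W))
Function('P')(G) = Mul(Pow(Add(11, G), -1), Add(8, G)) (Function('P')(G) = Mul(Add(8, G), Pow(Add(11, G), -1)) = Mul(Pow(Add(11, G), -1), Add(8, G)))
Mul(Add(359, Function('I')(23, -10)), Add(Function('P')(4), 243)) = Mul(Add(359, Add(15, -10)), Add(Mul(Pow(Add(11, 4), -1), Add(8, 4)), 243)) = Mul(Add(359, 5), Add(Mul(Pow(15, -1), 12), 243)) = Mul(364, Add(Mul(Rational(1, 15), 12), 243)) = Mul(364, Add(Rational(4, 5), 243)) = Mul(364, Rational(1219, 5)) = Rational(443716, 5)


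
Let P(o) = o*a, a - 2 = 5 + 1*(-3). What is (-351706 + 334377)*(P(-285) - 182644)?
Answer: 3184792936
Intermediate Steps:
a = 4 (a = 2 + (5 + 1*(-3)) = 2 + (5 - 3) = 2 + 2 = 4)
P(o) = 4*o (P(o) = o*4 = 4*o)
(-351706 + 334377)*(P(-285) - 182644) = (-351706 + 334377)*(4*(-285) - 182644) = -17329*(-1140 - 182644) = -17329*(-183784) = 3184792936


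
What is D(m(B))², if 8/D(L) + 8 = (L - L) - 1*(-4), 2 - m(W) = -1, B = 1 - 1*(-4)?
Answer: 4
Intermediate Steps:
B = 5 (B = 1 + 4 = 5)
m(W) = 3 (m(W) = 2 - 1*(-1) = 2 + 1 = 3)
D(L) = -2 (D(L) = 8/(-8 + ((L - L) - 1*(-4))) = 8/(-8 + (0 + 4)) = 8/(-8 + 4) = 8/(-4) = 8*(-¼) = -2)
D(m(B))² = (-2)² = 4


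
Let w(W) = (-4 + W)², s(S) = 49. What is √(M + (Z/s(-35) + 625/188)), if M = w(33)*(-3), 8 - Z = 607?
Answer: I*√1096221561/658 ≈ 50.318*I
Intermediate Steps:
Z = -599 (Z = 8 - 1*607 = 8 - 607 = -599)
M = -2523 (M = (-4 + 33)²*(-3) = 29²*(-3) = 841*(-3) = -2523)
√(M + (Z/s(-35) + 625/188)) = √(-2523 + (-599/49 + 625/188)) = √(-2523 - 81987/9212) = √(-23323863/9212) = I*√1096221561/658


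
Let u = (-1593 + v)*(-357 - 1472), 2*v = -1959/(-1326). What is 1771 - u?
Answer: -2572859847/884 ≈ -2.9105e+6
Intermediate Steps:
v = 653/884 (v = (-1959/(-1326))/2 = (-1959*(-1/1326))/2 = (½)*(653/442) = 653/884 ≈ 0.73869)
u = 2574425411/884 (u = (-1593 + 653/884)*(-357 - 1472) = -1407559/884*(-1829) = 2574425411/884 ≈ 2.9122e+6)
1771 - u = 1771 - 1*2574425411/884 = 1771 - 2574425411/884 = -2572859847/884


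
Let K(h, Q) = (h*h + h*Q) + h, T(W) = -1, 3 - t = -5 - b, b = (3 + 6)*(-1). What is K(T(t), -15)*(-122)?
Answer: -1830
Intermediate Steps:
b = -9 (b = 9*(-1) = -9)
t = -1 (t = 3 - (-5 - 1*(-9)) = 3 - (-5 + 9) = 3 - 1*4 = 3 - 4 = -1)
K(h, Q) = h + h² + Q*h (K(h, Q) = (h² + Q*h) + h = h + h² + Q*h)
K(T(t), -15)*(-122) = -(1 - 15 - 1)*(-122) = -1*(-15)*(-122) = 15*(-122) = -1830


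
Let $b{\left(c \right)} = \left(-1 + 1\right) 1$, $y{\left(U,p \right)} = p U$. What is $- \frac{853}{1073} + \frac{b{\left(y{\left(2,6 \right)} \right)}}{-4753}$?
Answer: $- \frac{853}{1073} \approx -0.79497$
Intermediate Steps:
$y{\left(U,p \right)} = U p$
$b{\left(c \right)} = 0$ ($b{\left(c \right)} = 0 \cdot 1 = 0$)
$- \frac{853}{1073} + \frac{b{\left(y{\left(2,6 \right)} \right)}}{-4753} = - \frac{853}{1073} + \frac{0}{-4753} = \left(-853\right) \frac{1}{1073} + 0 \left(- \frac{1}{4753}\right) = - \frac{853}{1073} + 0 = - \frac{853}{1073}$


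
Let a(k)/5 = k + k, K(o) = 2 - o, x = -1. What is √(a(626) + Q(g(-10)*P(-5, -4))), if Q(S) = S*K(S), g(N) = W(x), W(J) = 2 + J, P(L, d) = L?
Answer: 5*√249 ≈ 78.899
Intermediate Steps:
g(N) = 1 (g(N) = 2 - 1 = 1)
a(k) = 10*k (a(k) = 5*(k + k) = 5*(2*k) = 10*k)
Q(S) = S*(2 - S)
√(a(626) + Q(g(-10)*P(-5, -4))) = √(10*626 + (1*(-5))*(2 - (-5))) = √(6260 - 5*(2 - 1*(-5))) = √(6260 - 5*(2 + 5)) = √(6260 - 5*7) = √(6260 - 35) = √6225 = 5*√249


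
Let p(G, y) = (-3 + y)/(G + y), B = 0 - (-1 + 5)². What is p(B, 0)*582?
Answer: 873/8 ≈ 109.13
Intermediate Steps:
B = -16 (B = 0 - 1*4² = 0 - 1*16 = 0 - 16 = -16)
p(G, y) = (-3 + y)/(G + y)
p(B, 0)*582 = ((-3 + 0)/(-16 + 0))*582 = (-3/(-16))*582 = -1/16*(-3)*582 = (3/16)*582 = 873/8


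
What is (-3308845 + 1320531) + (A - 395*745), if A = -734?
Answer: -2283323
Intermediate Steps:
(-3308845 + 1320531) + (A - 395*745) = (-3308845 + 1320531) + (-734 - 395*745) = -1988314 + (-734 - 294275) = -1988314 - 295009 = -2283323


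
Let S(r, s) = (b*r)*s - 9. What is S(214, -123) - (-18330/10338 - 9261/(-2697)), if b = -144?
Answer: 5871176340287/1548977 ≈ 3.7904e+6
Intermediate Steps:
S(r, s) = -9 - 144*r*s (S(r, s) = (-144*r)*s - 9 = -144*r*s - 9 = -9 - 144*r*s)
S(214, -123) - (-18330/10338 - 9261/(-2697)) = (-9 - 144*214*(-123)) - (-18330/10338 - 9261/(-2697)) = (-9 + 3790368) - (-18330*1/10338 - 9261*(-1/2697)) = 3790359 - (-3055/1723 + 3087/899) = 3790359 - 1*2572456/1548977 = 3790359 - 2572456/1548977 = 5871176340287/1548977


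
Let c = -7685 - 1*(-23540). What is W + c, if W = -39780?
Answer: -23925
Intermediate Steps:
c = 15855 (c = -7685 + 23540 = 15855)
W + c = -39780 + 15855 = -23925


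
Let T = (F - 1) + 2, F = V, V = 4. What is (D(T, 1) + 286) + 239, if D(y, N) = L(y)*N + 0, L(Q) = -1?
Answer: 524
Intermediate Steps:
F = 4
T = 5 (T = (4 - 1) + 2 = 3 + 2 = 5)
D(y, N) = -N (D(y, N) = -N + 0 = -N)
(D(T, 1) + 286) + 239 = (-1*1 + 286) + 239 = (-1 + 286) + 239 = 285 + 239 = 524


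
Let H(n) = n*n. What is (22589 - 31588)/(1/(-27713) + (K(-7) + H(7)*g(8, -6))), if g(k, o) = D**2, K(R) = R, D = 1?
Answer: -249389287/1163945 ≈ -214.26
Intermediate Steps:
H(n) = n**2
g(k, o) = 1 (g(k, o) = 1**2 = 1)
(22589 - 31588)/(1/(-27713) + (K(-7) + H(7)*g(8, -6))) = (22589 - 31588)/(1/(-27713) + (-7 + 7**2*1)) = -8999/(-1/27713 + (-7 + 49*1)) = -8999/(-1/27713 + (-7 + 49)) = -8999/(-1/27713 + 42) = -8999/1163945/27713 = -8999*27713/1163945 = -249389287/1163945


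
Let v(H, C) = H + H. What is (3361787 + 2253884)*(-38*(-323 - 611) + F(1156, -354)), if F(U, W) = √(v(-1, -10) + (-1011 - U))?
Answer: 199311395132 + 16847013*I*√241 ≈ 1.9931e+11 + 2.6154e+8*I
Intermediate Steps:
v(H, C) = 2*H
F(U, W) = √(-1013 - U) (F(U, W) = √(2*(-1) + (-1011 - U)) = √(-2 + (-1011 - U)) = √(-1013 - U))
(3361787 + 2253884)*(-38*(-323 - 611) + F(1156, -354)) = (3361787 + 2253884)*(-38*(-323 - 611) + √(-1013 - 1*1156)) = 5615671*(-38*(-934) + √(-1013 - 1156)) = 5615671*(35492 + √(-2169)) = 5615671*(35492 + 3*I*√241) = 199311395132 + 16847013*I*√241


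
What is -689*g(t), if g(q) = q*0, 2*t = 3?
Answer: 0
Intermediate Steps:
t = 3/2 (t = (½)*3 = 3/2 ≈ 1.5000)
g(q) = 0
-689*g(t) = -689*0 = 0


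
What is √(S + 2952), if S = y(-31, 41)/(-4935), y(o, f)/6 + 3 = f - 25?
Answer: √7988143030/1645 ≈ 54.332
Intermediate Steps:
y(o, f) = -168 + 6*f (y(o, f) = -18 + 6*(f - 25) = -18 + 6*(-25 + f) = -18 + (-150 + 6*f) = -168 + 6*f)
S = -26/1645 (S = (-168 + 6*41)/(-4935) = (-168 + 246)*(-1/4935) = 78*(-1/4935) = -26/1645 ≈ -0.015805)
√(S + 2952) = √(-26/1645 + 2952) = √(4856014/1645) = √7988143030/1645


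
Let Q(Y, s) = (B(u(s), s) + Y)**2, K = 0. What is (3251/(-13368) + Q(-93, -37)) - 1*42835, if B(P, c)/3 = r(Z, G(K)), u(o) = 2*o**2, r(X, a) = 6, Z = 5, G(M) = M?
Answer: -497426531/13368 ≈ -37210.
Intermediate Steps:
B(P, c) = 18 (B(P, c) = 3*6 = 18)
Q(Y, s) = (18 + Y)**2
(3251/(-13368) + Q(-93, -37)) - 1*42835 = (3251/(-13368) + (18 - 93)**2) - 1*42835 = (3251*(-1/13368) + (-75)**2) - 42835 = (-3251/13368 + 5625) - 42835 = 75191749/13368 - 42835 = -497426531/13368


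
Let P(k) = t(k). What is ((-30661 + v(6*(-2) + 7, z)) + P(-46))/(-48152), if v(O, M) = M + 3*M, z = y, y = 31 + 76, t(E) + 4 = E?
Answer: 30283/48152 ≈ 0.62890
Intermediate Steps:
t(E) = -4 + E
P(k) = -4 + k
y = 107
z = 107
v(O, M) = 4*M
((-30661 + v(6*(-2) + 7, z)) + P(-46))/(-48152) = ((-30661 + 4*107) + (-4 - 46))/(-48152) = ((-30661 + 428) - 50)*(-1/48152) = (-30233 - 50)*(-1/48152) = -30283*(-1/48152) = 30283/48152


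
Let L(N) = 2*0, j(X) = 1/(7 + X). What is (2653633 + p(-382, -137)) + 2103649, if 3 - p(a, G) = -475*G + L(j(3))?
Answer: 4692210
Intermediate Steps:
L(N) = 0
p(a, G) = 3 + 475*G (p(a, G) = 3 - (-475*G + 0) = 3 - (-475)*G = 3 + 475*G)
(2653633 + p(-382, -137)) + 2103649 = (2653633 + (3 + 475*(-137))) + 2103649 = (2653633 + (3 - 65075)) + 2103649 = (2653633 - 65072) + 2103649 = 2588561 + 2103649 = 4692210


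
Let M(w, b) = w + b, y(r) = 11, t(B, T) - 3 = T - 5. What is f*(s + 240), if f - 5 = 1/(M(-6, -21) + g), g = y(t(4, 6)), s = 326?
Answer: 22357/8 ≈ 2794.6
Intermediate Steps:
t(B, T) = -2 + T (t(B, T) = 3 + (T - 5) = 3 + (-5 + T) = -2 + T)
M(w, b) = b + w
g = 11
f = 79/16 (f = 5 + 1/((-21 - 6) + 11) = 5 + 1/(-27 + 11) = 5 + 1/(-16) = 5 - 1/16 = 79/16 ≈ 4.9375)
f*(s + 240) = 79*(326 + 240)/16 = (79/16)*566 = 22357/8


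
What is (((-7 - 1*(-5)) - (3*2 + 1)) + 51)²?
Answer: 1764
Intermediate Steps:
(((-7 - 1*(-5)) - (3*2 + 1)) + 51)² = (((-7 + 5) - (6 + 1)) + 51)² = ((-2 - 1*7) + 51)² = ((-2 - 7) + 51)² = (-9 + 51)² = 42² = 1764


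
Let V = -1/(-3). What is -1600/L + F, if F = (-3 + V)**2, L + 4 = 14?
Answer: -1376/9 ≈ -152.89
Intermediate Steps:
L = 10 (L = -4 + 14 = 10)
V = 1/3 (V = -1*(-1/3) = 1/3 ≈ 0.33333)
F = 64/9 (F = (-3 + 1/3)**2 = (-8/3)**2 = 64/9 ≈ 7.1111)
-1600/L + F = -1600/10 + 64/9 = -50*16/5 + 64/9 = -160 + 64/9 = -1376/9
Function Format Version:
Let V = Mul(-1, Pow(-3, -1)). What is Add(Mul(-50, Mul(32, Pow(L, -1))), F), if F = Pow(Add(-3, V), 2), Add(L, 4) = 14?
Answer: Rational(-1376, 9) ≈ -152.89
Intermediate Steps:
L = 10 (L = Add(-4, 14) = 10)
V = Rational(1, 3) (V = Mul(-1, Rational(-1, 3)) = Rational(1, 3) ≈ 0.33333)
F = Rational(64, 9) (F = Pow(Add(-3, Rational(1, 3)), 2) = Pow(Rational(-8, 3), 2) = Rational(64, 9) ≈ 7.1111)
Add(Mul(-50, Mul(32, Pow(L, -1))), F) = Add(Mul(-50, Mul(32, Pow(10, -1))), Rational(64, 9)) = Add(Mul(-50, Mul(32, Rational(1, 10))), Rational(64, 9)) = Add(Mul(-50, Rational(16, 5)), Rational(64, 9)) = Add(-160, Rational(64, 9)) = Rational(-1376, 9)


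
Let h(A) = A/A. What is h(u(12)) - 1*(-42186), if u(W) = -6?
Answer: 42187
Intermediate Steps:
h(A) = 1
h(u(12)) - 1*(-42186) = 1 - 1*(-42186) = 1 + 42186 = 42187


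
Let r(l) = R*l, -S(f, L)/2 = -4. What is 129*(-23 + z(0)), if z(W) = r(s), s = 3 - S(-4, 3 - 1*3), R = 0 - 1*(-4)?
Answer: -5547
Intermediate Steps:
S(f, L) = 8 (S(f, L) = -2*(-4) = 8)
R = 4 (R = 0 + 4 = 4)
s = -5 (s = 3 - 1*8 = 3 - 8 = -5)
r(l) = 4*l
z(W) = -20 (z(W) = 4*(-5) = -20)
129*(-23 + z(0)) = 129*(-23 - 20) = 129*(-43) = -5547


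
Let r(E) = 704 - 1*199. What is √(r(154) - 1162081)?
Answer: 6*I*√32266 ≈ 1077.8*I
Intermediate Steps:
r(E) = 505 (r(E) = 704 - 199 = 505)
√(r(154) - 1162081) = √(505 - 1162081) = √(-1161576) = 6*I*√32266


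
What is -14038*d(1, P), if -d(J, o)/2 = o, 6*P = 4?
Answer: 56152/3 ≈ 18717.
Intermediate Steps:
P = ⅔ (P = (⅙)*4 = ⅔ ≈ 0.66667)
d(J, o) = -2*o
-14038*d(1, P) = -(-28076)*2/3 = -14038*(-4/3) = 56152/3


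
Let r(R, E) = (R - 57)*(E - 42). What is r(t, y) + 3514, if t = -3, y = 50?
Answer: 3034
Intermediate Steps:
r(R, E) = (-57 + R)*(-42 + E)
r(t, y) + 3514 = (2394 - 57*50 - 42*(-3) + 50*(-3)) + 3514 = (2394 - 2850 + 126 - 150) + 3514 = -480 + 3514 = 3034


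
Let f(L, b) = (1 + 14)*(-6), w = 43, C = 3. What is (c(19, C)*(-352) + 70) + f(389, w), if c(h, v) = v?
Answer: -1076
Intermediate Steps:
f(L, b) = -90 (f(L, b) = 15*(-6) = -90)
(c(19, C)*(-352) + 70) + f(389, w) = (3*(-352) + 70) - 90 = (-1056 + 70) - 90 = -986 - 90 = -1076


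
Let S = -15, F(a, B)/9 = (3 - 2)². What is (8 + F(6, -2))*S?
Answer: -255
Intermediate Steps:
F(a, B) = 9 (F(a, B) = 9*(3 - 2)² = 9*1² = 9*1 = 9)
(8 + F(6, -2))*S = (8 + 9)*(-15) = 17*(-15) = -255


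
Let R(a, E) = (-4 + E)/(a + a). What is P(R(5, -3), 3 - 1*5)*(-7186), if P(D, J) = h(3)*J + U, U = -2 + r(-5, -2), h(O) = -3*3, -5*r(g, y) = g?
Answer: -122162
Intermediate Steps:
r(g, y) = -g/5
R(a, E) = (-4 + E)/(2*a) (R(a, E) = (-4 + E)/((2*a)) = (-4 + E)*(1/(2*a)) = (-4 + E)/(2*a))
h(O) = -9
U = -1 (U = -2 - ⅕*(-5) = -2 + 1 = -1)
P(D, J) = -1 - 9*J (P(D, J) = -9*J - 1 = -1 - 9*J)
P(R(5, -3), 3 - 1*5)*(-7186) = (-1 - 9*(3 - 1*5))*(-7186) = (-1 - 9*(3 - 5))*(-7186) = (-1 - 9*(-2))*(-7186) = (-1 + 18)*(-7186) = 17*(-7186) = -122162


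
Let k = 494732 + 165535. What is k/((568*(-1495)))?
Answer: -660267/849160 ≈ -0.77755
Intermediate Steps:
k = 660267
k/((568*(-1495))) = 660267/((568*(-1495))) = 660267/(-849160) = 660267*(-1/849160) = -660267/849160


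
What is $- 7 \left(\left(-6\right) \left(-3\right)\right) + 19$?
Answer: $-107$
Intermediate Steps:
$- 7 \left(\left(-6\right) \left(-3\right)\right) + 19 = \left(-7\right) 18 + 19 = -126 + 19 = -107$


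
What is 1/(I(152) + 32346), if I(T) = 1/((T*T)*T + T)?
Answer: 3511960/113597858161 ≈ 3.0916e-5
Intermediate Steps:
I(T) = 1/(T + T³) (I(T) = 1/(T²*T + T) = 1/(T³ + T) = 1/(T + T³))
1/(I(152) + 32346) = 1/(1/(152 + 152³) + 32346) = 1/(1/(152 + 3511808) + 32346) = 1/(1/3511960 + 32346) = 1/(113597858161/3511960) = 3511960/113597858161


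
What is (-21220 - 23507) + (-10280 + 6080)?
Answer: -48927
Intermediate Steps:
(-21220 - 23507) + (-10280 + 6080) = -44727 - 4200 = -48927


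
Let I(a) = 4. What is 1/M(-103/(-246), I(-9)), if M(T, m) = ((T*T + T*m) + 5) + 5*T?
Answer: 60516/541231 ≈ 0.11181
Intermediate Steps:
M(T, m) = 5 + T**2 + 5*T + T*m (M(T, m) = ((T**2 + T*m) + 5) + 5*T = (5 + T**2 + T*m) + 5*T = 5 + T**2 + 5*T + T*m)
1/M(-103/(-246), I(-9)) = 1/(5 + (-103/(-246))**2 + 5*(-103/(-246)) - 103/(-246)*4) = 1/(5 + (-103*(-1/246))**2 + 5*(-103*(-1/246)) - 103*(-1/246)*4) = 1/(5 + (103/246)**2 + 5*(103/246) + (103/246)*4) = 1/(5 + 10609/60516 + 515/246 + 206/123) = 1/(541231/60516) = 60516/541231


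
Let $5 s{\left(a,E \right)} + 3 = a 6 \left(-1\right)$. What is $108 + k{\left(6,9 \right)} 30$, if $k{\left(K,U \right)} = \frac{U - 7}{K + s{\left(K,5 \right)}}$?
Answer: $\frac{224}{3} \approx 74.667$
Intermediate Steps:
$s{\left(a,E \right)} = - \frac{3}{5} - \frac{6 a}{5}$ ($s{\left(a,E \right)} = - \frac{3}{5} + \frac{a 6 \left(-1\right)}{5} = - \frac{3}{5} + \frac{6 a \left(-1\right)}{5} = - \frac{3}{5} + \frac{\left(-6\right) a}{5} = - \frac{3}{5} - \frac{6 a}{5}$)
$k{\left(K,U \right)} = \frac{-7 + U}{- \frac{3}{5} - \frac{K}{5}}$ ($k{\left(K,U \right)} = \frac{U - 7}{K - \left(\frac{3}{5} + \frac{6 K}{5}\right)} = \frac{-7 + U}{- \frac{3}{5} - \frac{K}{5}}$)
$108 + k{\left(6,9 \right)} 30 = 108 + \frac{5 \left(7 - 9\right)}{3 + 6} \cdot 30 = 108 + \frac{5 \left(7 - 9\right)}{9} \cdot 30 = 108 + 5 \cdot \frac{1}{9} \left(-2\right) 30 = 108 - \frac{100}{3} = \frac{224}{3}$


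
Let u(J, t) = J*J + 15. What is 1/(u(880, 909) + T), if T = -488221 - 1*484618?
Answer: -1/198424 ≈ -5.0397e-6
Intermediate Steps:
u(J, t) = 15 + J**2 (u(J, t) = J**2 + 15 = 15 + J**2)
T = -972839 (T = -488221 - 484618 = -972839)
1/(u(880, 909) + T) = 1/((15 + 880**2) - 972839) = 1/((15 + 774400) - 972839) = 1/(774415 - 972839) = 1/(-198424) = -1/198424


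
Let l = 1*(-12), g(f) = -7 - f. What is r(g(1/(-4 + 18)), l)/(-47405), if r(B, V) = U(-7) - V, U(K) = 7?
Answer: -1/2495 ≈ -0.00040080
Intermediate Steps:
l = -12
r(B, V) = 7 - V
r(g(1/(-4 + 18)), l)/(-47405) = (7 - 1*(-12))/(-47405) = (7 + 12)*(-1/47405) = 19*(-1/47405) = -1/2495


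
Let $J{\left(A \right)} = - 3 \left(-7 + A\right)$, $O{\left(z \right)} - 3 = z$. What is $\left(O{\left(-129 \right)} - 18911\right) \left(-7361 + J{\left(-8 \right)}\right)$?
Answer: $139274692$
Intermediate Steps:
$O{\left(z \right)} = 3 + z$
$J{\left(A \right)} = 21 - 3 A$
$\left(O{\left(-129 \right)} - 18911\right) \left(-7361 + J{\left(-8 \right)}\right) = \left(\left(3 - 129\right) - 18911\right) \left(-7361 + \left(21 - -24\right)\right) = \left(-126 - 18911\right) \left(-7361 + \left(21 + 24\right)\right) = - 19037 \left(-7361 + 45\right) = \left(-19037\right) \left(-7316\right) = 139274692$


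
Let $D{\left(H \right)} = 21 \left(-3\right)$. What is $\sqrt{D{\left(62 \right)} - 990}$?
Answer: $9 i \sqrt{13} \approx 32.45 i$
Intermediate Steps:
$D{\left(H \right)} = -63$
$\sqrt{D{\left(62 \right)} - 990} = \sqrt{-63 - 990} = \sqrt{-1053} = 9 i \sqrt{13}$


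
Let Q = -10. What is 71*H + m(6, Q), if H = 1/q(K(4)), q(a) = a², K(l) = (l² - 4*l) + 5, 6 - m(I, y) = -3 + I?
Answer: 146/25 ≈ 5.8400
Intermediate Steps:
m(I, y) = 9 - I (m(I, y) = 6 - (-3 + I) = 6 + (3 - I) = 9 - I)
K(l) = 5 + l² - 4*l
H = 1/25 (H = 1/((5 + 4² - 4*4)²) = 1/((5 + 16 - 16)²) = 1/(5²) = 1/25 ≈ 0.040000)
71*H + m(6, Q) = 71*(1/25) + (9 - 1*6) = 71/25 + (9 - 6) = 71/25 + 3 = 146/25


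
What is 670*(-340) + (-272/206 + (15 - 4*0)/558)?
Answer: -4364217181/19158 ≈ -2.2780e+5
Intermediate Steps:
670*(-340) + (-272/206 + (15 - 4*0)/558) = -227800 + (-272*1/206 + (15 + 0)*(1/558)) = -227800 + (-136/103 + 15*(1/558)) = -227800 + (-136/103 + 5/186) = -227800 - 24781/19158 = -4364217181/19158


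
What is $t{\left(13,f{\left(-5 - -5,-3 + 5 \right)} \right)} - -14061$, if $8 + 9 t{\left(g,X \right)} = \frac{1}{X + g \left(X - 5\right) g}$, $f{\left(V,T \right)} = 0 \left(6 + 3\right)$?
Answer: $\frac{106927144}{7605} \approx 14060.0$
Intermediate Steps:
$f{\left(V,T \right)} = 0$ ($f{\left(V,T \right)} = 0 \cdot 9 = 0$)
$t{\left(g,X \right)} = - \frac{8}{9} + \frac{1}{9 \left(X + g^{2} \left(-5 + X\right)\right)}$ ($t{\left(g,X \right)} = - \frac{8}{9} + \frac{1}{9 \left(X + g \left(X - 5\right) g\right)} = - \frac{8}{9} + \frac{1}{9 \left(X + g \left(-5 + X\right) g\right)} = - \frac{8}{9} + \frac{1}{9 \left(X + g^{2} \left(-5 + X\right)\right)}$)
$t{\left(13,f{\left(-5 - -5,-3 + 5 \right)} \right)} - -14061 = \frac{1 - 0 + 40 \cdot 13^{2} - 0 \cdot 13^{2}}{9 \left(0 - 5 \cdot 13^{2} + 0 \cdot 13^{2}\right)} - -14061 = \frac{1 + 0 + 40 \cdot 169 - 0 \cdot 169}{9 \left(0 - 845 + 0 \cdot 169\right)} + 14061 = \frac{1 + 0 + 6760 + 0}{9 \left(0 - 845 + 0\right)} + 14061 = \frac{1}{9} \frac{1}{-845} \cdot 6761 + 14061 = \frac{1}{9} \left(- \frac{1}{845}\right) 6761 + 14061 = - \frac{6761}{7605} + 14061 = \frac{106927144}{7605}$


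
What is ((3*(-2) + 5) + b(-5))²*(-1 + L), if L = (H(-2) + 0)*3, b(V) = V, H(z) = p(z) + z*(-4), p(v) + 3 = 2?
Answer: 720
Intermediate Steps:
p(v) = -1 (p(v) = -3 + 2 = -1)
H(z) = -1 - 4*z (H(z) = -1 + z*(-4) = -1 - 4*z)
L = 21 (L = ((-1 - 4*(-2)) + 0)*3 = ((-1 + 8) + 0)*3 = (7 + 0)*3 = 7*3 = 21)
((3*(-2) + 5) + b(-5))²*(-1 + L) = ((3*(-2) + 5) - 5)²*(-1 + 21) = ((-6 + 5) - 5)²*20 = (-1 - 5)²*20 = (-6)²*20 = 36*20 = 720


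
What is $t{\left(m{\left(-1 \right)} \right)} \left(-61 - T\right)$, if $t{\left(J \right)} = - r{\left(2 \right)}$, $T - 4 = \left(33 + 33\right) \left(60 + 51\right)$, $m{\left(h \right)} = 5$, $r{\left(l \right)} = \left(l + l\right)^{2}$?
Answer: $118256$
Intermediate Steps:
$r{\left(l \right)} = 4 l^{2}$ ($r{\left(l \right)} = \left(2 l\right)^{2} = 4 l^{2}$)
$T = 7330$ ($T = 4 + \left(33 + 33\right) \left(60 + 51\right) = 4 + 66 \cdot 111 = 4 + 7326 = 7330$)
$t{\left(J \right)} = -16$ ($t{\left(J \right)} = - 4 \cdot 2^{2} = - 4 \cdot 4 = \left(-1\right) 16 = -16$)
$t{\left(m{\left(-1 \right)} \right)} \left(-61 - T\right) = - 16 \left(-61 - 7330\right) = \left(-16\right) \left(-7391\right) = 118256$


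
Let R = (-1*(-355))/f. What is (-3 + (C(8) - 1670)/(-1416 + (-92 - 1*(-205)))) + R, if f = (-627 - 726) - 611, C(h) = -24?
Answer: -4812825/2559092 ≈ -1.8807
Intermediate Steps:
f = -1964 (f = -1353 - 611 = -1964)
R = -355/1964 (R = -1*(-355)/(-1964) = 355*(-1/1964) = -355/1964 ≈ -0.18075)
(-3 + (C(8) - 1670)/(-1416 + (-92 - 1*(-205)))) + R = (-3 + (-24 - 1670)/(-1416 + (-92 - 1*(-205)))) - 355/1964 = (-3 - 1694/(-1416 + (-92 + 205))) - 355/1964 = (-3 - 1694/(-1416 + 113)) - 355/1964 = (-3 - 1694/(-1303)) - 355/1964 = (-3 - 1694*(-1/1303)) - 355/1964 = (-3 + 1694/1303) - 355/1964 = -2215/1303 - 355/1964 = -4812825/2559092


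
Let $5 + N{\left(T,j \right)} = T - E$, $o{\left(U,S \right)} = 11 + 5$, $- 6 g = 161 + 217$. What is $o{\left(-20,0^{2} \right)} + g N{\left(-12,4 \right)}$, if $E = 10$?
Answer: $1717$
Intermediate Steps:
$g = -63$ ($g = - \frac{161 + 217}{6} = \left(- \frac{1}{6}\right) 378 = -63$)
$o{\left(U,S \right)} = 16$
$N{\left(T,j \right)} = -15 + T$ ($N{\left(T,j \right)} = -5 + \left(T - 10\right) = -5 + \left(-10 + T\right) = -15 + T$)
$o{\left(-20,0^{2} \right)} + g N{\left(-12,4 \right)} = 16 - 63 \left(-15 - 12\right) = 16 - -1701 = 16 + 1701 = 1717$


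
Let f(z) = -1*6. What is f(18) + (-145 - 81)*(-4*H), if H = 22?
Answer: 19882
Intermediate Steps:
f(z) = -6
f(18) + (-145 - 81)*(-4*H) = -6 + (-145 - 81)*(-4*22) = -6 - 226*(-88) = -6 + 19888 = 19882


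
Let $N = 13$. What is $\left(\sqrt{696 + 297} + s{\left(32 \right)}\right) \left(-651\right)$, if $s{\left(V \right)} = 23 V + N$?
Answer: $-487599 - 651 \sqrt{993} \approx -5.0811 \cdot 10^{5}$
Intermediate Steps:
$s{\left(V \right)} = 13 + 23 V$ ($s{\left(V \right)} = 23 V + 13 = 13 + 23 V$)
$\left(\sqrt{696 + 297} + s{\left(32 \right)}\right) \left(-651\right) = \left(\sqrt{696 + 297} + \left(13 + 23 \cdot 32\right)\right) \left(-651\right) = \left(\sqrt{993} + \left(13 + 736\right)\right) \left(-651\right) = \left(\sqrt{993} + 749\right) \left(-651\right) = \left(749 + \sqrt{993}\right) \left(-651\right) = -487599 - 651 \sqrt{993}$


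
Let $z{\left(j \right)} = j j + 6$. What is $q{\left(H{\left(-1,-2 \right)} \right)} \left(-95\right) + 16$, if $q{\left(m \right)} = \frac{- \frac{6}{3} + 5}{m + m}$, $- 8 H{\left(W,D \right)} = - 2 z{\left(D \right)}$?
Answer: $-41$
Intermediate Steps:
$z{\left(j \right)} = 6 + j^{2}$ ($z{\left(j \right)} = j^{2} + 6 = 6 + j^{2}$)
$H{\left(W,D \right)} = \frac{3}{2} + \frac{D^{2}}{4}$ ($H{\left(W,D \right)} = - \frac{\left(-2\right) \left(6 + D^{2}\right)}{8} = - \frac{-12 - 2 D^{2}}{8} = \frac{3}{2} + \frac{D^{2}}{4}$)
$q{\left(m \right)} = \frac{3}{2 m}$ ($q{\left(m \right)} = \frac{\left(-6\right) \frac{1}{3} + 5}{2 m} = \left(-2 + 5\right) \frac{1}{2 m} = 3 \frac{1}{2 m} = \frac{3}{2 m}$)
$q{\left(H{\left(-1,-2 \right)} \right)} \left(-95\right) + 16 = \frac{3}{2 \left(\frac{3}{2} + \frac{\left(-2\right)^{2}}{4}\right)} \left(-95\right) + 16 = \frac{3}{2 \left(\frac{3}{2} + \frac{1}{4} \cdot 4\right)} \left(-95\right) + 16 = \frac{3}{2 \left(\frac{3}{2} + 1\right)} \left(-95\right) + 16 = \frac{3}{2 \cdot \frac{5}{2}} \left(-95\right) + 16 = \frac{3}{2} \cdot \frac{2}{5} \left(-95\right) + 16 = \frac{3}{5} \left(-95\right) + 16 = -57 + 16 = -41$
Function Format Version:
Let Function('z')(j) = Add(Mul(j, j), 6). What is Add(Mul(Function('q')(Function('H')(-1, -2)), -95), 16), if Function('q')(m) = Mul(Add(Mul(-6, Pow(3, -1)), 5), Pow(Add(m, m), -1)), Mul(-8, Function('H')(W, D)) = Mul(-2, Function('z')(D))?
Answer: -41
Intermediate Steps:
Function('z')(j) = Add(6, Pow(j, 2)) (Function('z')(j) = Add(Pow(j, 2), 6) = Add(6, Pow(j, 2)))
Function('H')(W, D) = Add(Rational(3, 2), Mul(Rational(1, 4), Pow(D, 2))) (Function('H')(W, D) = Mul(Rational(-1, 8), Mul(-2, Add(6, Pow(D, 2)))) = Mul(Rational(-1, 8), Add(-12, Mul(-2, Pow(D, 2)))) = Add(Rational(3, 2), Mul(Rational(1, 4), Pow(D, 2))))
Function('q')(m) = Mul(Rational(3, 2), Pow(m, -1)) (Function('q')(m) = Mul(Add(Mul(-6, Rational(1, 3)), 5), Pow(Mul(2, m), -1)) = Mul(Add(-2, 5), Mul(Rational(1, 2), Pow(m, -1))) = Mul(3, Mul(Rational(1, 2), Pow(m, -1))) = Mul(Rational(3, 2), Pow(m, -1)))
Add(Mul(Function('q')(Function('H')(-1, -2)), -95), 16) = Add(Mul(Mul(Rational(3, 2), Pow(Add(Rational(3, 2), Mul(Rational(1, 4), Pow(-2, 2))), -1)), -95), 16) = Add(Mul(Mul(Rational(3, 2), Pow(Add(Rational(3, 2), Mul(Rational(1, 4), 4)), -1)), -95), 16) = Add(Mul(Mul(Rational(3, 2), Pow(Add(Rational(3, 2), 1), -1)), -95), 16) = Add(Mul(Mul(Rational(3, 2), Pow(Rational(5, 2), -1)), -95), 16) = Add(Mul(Mul(Rational(3, 2), Rational(2, 5)), -95), 16) = Add(Mul(Rational(3, 5), -95), 16) = Add(-57, 16) = -41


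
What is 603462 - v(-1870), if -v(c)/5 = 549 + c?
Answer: 596857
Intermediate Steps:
v(c) = -2745 - 5*c (v(c) = -5*(549 + c) = -2745 - 5*c)
603462 - v(-1870) = 603462 - (-2745 - 5*(-1870)) = 603462 - (-2745 + 9350) = 603462 - 1*6605 = 603462 - 6605 = 596857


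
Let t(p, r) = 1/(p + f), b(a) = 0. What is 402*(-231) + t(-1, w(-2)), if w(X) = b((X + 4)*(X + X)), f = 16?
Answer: -1392929/15 ≈ -92862.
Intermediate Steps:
w(X) = 0
t(p, r) = 1/(16 + p) (t(p, r) = 1/(p + 16) = 1/(16 + p))
402*(-231) + t(-1, w(-2)) = 402*(-231) + 1/(16 - 1) = -92862 + 1/15 = -1392929/15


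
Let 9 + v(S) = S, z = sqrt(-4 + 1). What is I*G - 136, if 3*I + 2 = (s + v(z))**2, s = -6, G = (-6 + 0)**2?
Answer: 2504 - 360*I*sqrt(3) ≈ 2504.0 - 623.54*I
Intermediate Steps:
z = I*sqrt(3) (z = sqrt(-3) = I*sqrt(3) ≈ 1.732*I)
v(S) = -9 + S
G = 36 (G = (-6)**2 = 36)
I = -2/3 + (-15 + I*sqrt(3))**2/3 (I = -2/3 + (-6 + (-9 + I*sqrt(3)))**2/3 = -2/3 + (-15 + I*sqrt(3))**2/3 ≈ 73.333 - 17.32*I)
I*G - 136 = (220/3 - 10*I*sqrt(3))*36 - 136 = (2640 - 360*I*sqrt(3)) - 136 = 2504 - 360*I*sqrt(3)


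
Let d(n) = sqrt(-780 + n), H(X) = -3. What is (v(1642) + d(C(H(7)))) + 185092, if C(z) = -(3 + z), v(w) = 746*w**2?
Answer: 2011523436 + 2*I*sqrt(195) ≈ 2.0115e+9 + 27.928*I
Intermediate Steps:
C(z) = -3 - z
(v(1642) + d(C(H(7)))) + 185092 = (746*1642**2 + sqrt(-780 + (-3 - 1*(-3)))) + 185092 = (746*2696164 + sqrt(-780 + (-3 + 3))) + 185092 = (2011338344 + sqrt(-780 + 0)) + 185092 = (2011338344 + sqrt(-780)) + 185092 = (2011338344 + 2*I*sqrt(195)) + 185092 = 2011523436 + 2*I*sqrt(195)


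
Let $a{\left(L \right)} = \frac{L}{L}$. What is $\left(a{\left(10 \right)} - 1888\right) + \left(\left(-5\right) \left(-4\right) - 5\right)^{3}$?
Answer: $1488$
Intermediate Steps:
$a{\left(L \right)} = 1$
$\left(a{\left(10 \right)} - 1888\right) + \left(\left(-5\right) \left(-4\right) - 5\right)^{3} = \left(1 - 1888\right) + \left(\left(-5\right) \left(-4\right) - 5\right)^{3} = \left(1 - 1888\right) + \left(20 - 5\right)^{3} = -1887 + 15^{3} = -1887 + 3375 = 1488$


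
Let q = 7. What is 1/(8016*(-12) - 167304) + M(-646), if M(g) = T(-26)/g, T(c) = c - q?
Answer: 4347361/85109208 ≈ 0.051080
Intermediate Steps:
T(c) = -7 + c (T(c) = c - 1*7 = c - 7 = -7 + c)
M(g) = -33/g (M(g) = (-7 - 26)/g = -33/g)
1/(8016*(-12) - 167304) + M(-646) = 1/(8016*(-12) - 167304) - 33/(-646) = 1/(-96192 - 167304) - 33*(-1/646) = 1/(-263496) + 33/646 = -1/263496 + 33/646 = 4347361/85109208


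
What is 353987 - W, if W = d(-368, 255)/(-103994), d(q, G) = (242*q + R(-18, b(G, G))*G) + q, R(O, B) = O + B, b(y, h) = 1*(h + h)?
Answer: 1673298187/4727 ≈ 3.5399e+5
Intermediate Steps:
b(y, h) = 2*h (b(y, h) = 1*(2*h) = 2*h)
R(O, B) = B + O
d(q, G) = 243*q + G*(-18 + 2*G) (d(q, G) = (242*q + (2*G - 18)*G) + q = (242*q + (-18 + 2*G)*G) + q = (242*q + G*(-18 + 2*G)) + q = 243*q + G*(-18 + 2*G))
W = -1638/4727 (W = (243*(-368) + 2*255*(-9 + 255))/(-103994) = (-89424 + 2*255*246)*(-1/103994) = (-89424 + 125460)*(-1/103994) = 36036*(-1/103994) = -1638/4727 ≈ -0.34652)
353987 - W = 353987 - 1*(-1638/4727) = 353987 + 1638/4727 = 1673298187/4727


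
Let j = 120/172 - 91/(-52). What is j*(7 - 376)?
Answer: -155349/172 ≈ -903.19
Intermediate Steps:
j = 421/172 (j = 120*(1/172) - 91*(-1/52) = 30/43 + 7/4 = 421/172 ≈ 2.4477)
j*(7 - 376) = 421*(7 - 376)/172 = (421/172)*(-369) = -155349/172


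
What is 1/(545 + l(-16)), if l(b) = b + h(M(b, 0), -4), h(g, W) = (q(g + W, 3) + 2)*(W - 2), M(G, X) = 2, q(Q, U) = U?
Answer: 1/499 ≈ 0.0020040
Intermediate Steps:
h(g, W) = -10 + 5*W (h(g, W) = (3 + 2)*(W - 2) = 5*(-2 + W) = -10 + 5*W)
l(b) = -30 + b (l(b) = b + (-10 + 5*(-4)) = b + (-10 - 20) = b - 30 = -30 + b)
1/(545 + l(-16)) = 1/(545 + (-30 - 16)) = 1/(545 - 46) = 1/499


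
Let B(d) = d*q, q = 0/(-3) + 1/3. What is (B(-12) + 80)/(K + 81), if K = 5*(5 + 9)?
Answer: 76/151 ≈ 0.50331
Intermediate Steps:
q = 1/3 (q = 0*(-1/3) + 1*(1/3) = 0 + 1/3 = 1/3 ≈ 0.33333)
K = 70 (K = 5*14 = 70)
B(d) = d/3 (B(d) = d*(1/3) = d/3)
(B(-12) + 80)/(K + 81) = ((1/3)*(-12) + 80)/(70 + 81) = (-4 + 80)/151 = 76*(1/151) = 76/151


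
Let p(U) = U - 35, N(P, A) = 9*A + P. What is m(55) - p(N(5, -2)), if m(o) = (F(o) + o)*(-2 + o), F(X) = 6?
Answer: 3281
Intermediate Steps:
N(P, A) = P + 9*A
p(U) = -35 + U
m(o) = (-2 + o)*(6 + o) (m(o) = (6 + o)*(-2 + o) = (-2 + o)*(6 + o))
m(55) - p(N(5, -2)) = (-12 + 55² + 4*55) - (-35 + (5 + 9*(-2))) = (-12 + 3025 + 220) - (-35 + (5 - 18)) = 3233 - (-35 - 13) = 3233 - 1*(-48) = 3233 + 48 = 3281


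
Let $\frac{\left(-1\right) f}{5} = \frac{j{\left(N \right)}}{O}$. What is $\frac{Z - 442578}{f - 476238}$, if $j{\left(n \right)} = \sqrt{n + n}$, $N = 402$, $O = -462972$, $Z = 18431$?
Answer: $\frac{3608017635184531789752}{4051131099701308861733} + \frac{163640154070 \sqrt{201}}{4051131099701308861733} \approx 0.89062$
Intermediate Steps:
$j{\left(n \right)} = \sqrt{2} \sqrt{n}$ ($j{\left(n \right)} = \sqrt{2 n} = \sqrt{2} \sqrt{n}$)
$f = \frac{5 \sqrt{201}}{231486}$ ($f = - 5 \frac{\sqrt{2} \sqrt{402}}{-462972} = - 5 \cdot 2 \sqrt{201} \left(- \frac{1}{462972}\right) = - 5 \left(- \frac{\sqrt{201}}{231486}\right) = \frac{5 \sqrt{201}}{231486} \approx 0.00030623$)
$\frac{Z - 442578}{f - 476238} = \frac{18431 - 442578}{\frac{5 \sqrt{201}}{231486} - 476238} = - \frac{424147}{-476238 + \frac{5 \sqrt{201}}{231486}}$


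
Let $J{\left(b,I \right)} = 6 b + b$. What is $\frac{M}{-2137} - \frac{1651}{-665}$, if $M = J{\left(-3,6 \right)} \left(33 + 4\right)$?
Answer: $\frac{4044892}{1421105} \approx 2.8463$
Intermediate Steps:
$J{\left(b,I \right)} = 7 b$
$M = -777$ ($M = 7 \left(-3\right) \left(33 + 4\right) = \left(-21\right) 37 = -777$)
$\frac{M}{-2137} - \frac{1651}{-665} = - \frac{777}{-2137} - \frac{1651}{-665} = \left(-777\right) \left(- \frac{1}{2137}\right) - - \frac{1651}{665} = \frac{777}{2137} + \frac{1651}{665} = \frac{4044892}{1421105}$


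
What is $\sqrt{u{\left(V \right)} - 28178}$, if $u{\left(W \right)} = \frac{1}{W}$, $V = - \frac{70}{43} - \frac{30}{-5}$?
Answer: $\frac{i \sqrt{248978787}}{94} \approx 167.86 i$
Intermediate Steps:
$V = \frac{188}{43}$ ($V = \left(-70\right) \frac{1}{43} - -6 = - \frac{70}{43} + 6 = \frac{188}{43} \approx 4.3721$)
$\sqrt{u{\left(V \right)} - 28178} = \sqrt{\frac{1}{\frac{188}{43}} - 28178} = \sqrt{\frac{43}{188} - 28178} = \sqrt{- \frac{5297421}{188}} = \frac{i \sqrt{248978787}}{94}$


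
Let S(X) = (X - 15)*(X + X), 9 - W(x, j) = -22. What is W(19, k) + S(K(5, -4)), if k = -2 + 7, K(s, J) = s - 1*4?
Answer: 3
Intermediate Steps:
K(s, J) = -4 + s (K(s, J) = s - 4 = -4 + s)
k = 5
W(x, j) = 31 (W(x, j) = 9 - 1*(-22) = 9 + 22 = 31)
S(X) = 2*X*(-15 + X) (S(X) = (-15 + X)*(2*X) = 2*X*(-15 + X))
W(19, k) + S(K(5, -4)) = 31 + 2*(-4 + 5)*(-15 + (-4 + 5)) = 31 + 2*1*(-15 + 1) = 31 + 2*1*(-14) = 31 - 28 = 3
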